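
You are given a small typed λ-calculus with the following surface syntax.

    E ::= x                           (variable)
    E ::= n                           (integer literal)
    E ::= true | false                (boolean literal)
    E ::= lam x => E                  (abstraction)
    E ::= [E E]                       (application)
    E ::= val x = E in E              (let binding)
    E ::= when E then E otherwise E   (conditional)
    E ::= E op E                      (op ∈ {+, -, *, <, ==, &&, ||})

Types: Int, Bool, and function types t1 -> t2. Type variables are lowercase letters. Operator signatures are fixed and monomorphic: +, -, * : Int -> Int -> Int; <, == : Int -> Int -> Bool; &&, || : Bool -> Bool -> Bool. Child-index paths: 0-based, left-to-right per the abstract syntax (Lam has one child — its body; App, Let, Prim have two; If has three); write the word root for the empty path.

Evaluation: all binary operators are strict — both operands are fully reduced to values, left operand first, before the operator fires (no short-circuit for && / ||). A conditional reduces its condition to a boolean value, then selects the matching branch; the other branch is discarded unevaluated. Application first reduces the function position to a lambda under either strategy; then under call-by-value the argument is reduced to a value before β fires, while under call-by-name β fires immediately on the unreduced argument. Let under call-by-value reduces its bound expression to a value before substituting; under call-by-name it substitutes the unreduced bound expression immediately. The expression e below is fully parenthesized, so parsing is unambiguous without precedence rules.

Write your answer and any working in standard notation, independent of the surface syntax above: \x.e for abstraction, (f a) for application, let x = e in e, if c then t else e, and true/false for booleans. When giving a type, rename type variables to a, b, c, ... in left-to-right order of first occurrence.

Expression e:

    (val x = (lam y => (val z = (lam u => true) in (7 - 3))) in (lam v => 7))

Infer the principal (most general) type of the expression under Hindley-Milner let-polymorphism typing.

Working:
\u._ : b -> Bool
let z : forall. b -> Bool
  unify Int ~ Int
  unify Int ~ Int
\y._ : a -> Int
let x : forall. a -> Int
\v._ : c -> Int

Answer: a -> Int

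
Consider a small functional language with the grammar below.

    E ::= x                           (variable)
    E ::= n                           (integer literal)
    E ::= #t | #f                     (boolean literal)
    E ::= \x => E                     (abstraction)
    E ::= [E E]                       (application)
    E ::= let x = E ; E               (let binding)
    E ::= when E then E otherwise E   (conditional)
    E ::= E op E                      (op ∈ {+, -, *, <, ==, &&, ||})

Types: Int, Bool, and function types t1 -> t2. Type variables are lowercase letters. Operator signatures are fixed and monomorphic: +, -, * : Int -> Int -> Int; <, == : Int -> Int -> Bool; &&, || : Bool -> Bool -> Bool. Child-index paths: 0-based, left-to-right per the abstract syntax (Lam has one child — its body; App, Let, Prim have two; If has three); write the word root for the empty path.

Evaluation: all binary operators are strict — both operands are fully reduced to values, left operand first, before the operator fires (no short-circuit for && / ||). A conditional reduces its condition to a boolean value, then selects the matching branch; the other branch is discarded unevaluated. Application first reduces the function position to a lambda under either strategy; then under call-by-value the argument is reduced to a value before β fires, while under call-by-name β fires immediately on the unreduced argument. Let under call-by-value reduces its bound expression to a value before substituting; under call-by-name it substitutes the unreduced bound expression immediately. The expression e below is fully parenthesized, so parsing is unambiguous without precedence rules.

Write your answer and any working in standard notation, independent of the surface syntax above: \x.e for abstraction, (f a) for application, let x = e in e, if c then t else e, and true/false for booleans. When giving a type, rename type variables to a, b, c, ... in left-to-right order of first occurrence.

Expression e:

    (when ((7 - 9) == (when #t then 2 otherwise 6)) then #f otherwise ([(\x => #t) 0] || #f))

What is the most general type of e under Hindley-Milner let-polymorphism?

Answer: Bool

Trace:
  unify Int ~ Int
  unify Int ~ Int
  unify Int ~ Int
  unify Bool ~ Bool
  unify Int ~ Int
  unify Int ~ Int
  unify Bool ~ Bool
\x._ : a -> Bool
  unify a -> Bool ~ Int -> b
  unify a ~ Int
  unify Bool ~ b
_ _ : Bool
  unify Bool ~ Bool
  unify Bool ~ Bool
  unify Bool ~ Bool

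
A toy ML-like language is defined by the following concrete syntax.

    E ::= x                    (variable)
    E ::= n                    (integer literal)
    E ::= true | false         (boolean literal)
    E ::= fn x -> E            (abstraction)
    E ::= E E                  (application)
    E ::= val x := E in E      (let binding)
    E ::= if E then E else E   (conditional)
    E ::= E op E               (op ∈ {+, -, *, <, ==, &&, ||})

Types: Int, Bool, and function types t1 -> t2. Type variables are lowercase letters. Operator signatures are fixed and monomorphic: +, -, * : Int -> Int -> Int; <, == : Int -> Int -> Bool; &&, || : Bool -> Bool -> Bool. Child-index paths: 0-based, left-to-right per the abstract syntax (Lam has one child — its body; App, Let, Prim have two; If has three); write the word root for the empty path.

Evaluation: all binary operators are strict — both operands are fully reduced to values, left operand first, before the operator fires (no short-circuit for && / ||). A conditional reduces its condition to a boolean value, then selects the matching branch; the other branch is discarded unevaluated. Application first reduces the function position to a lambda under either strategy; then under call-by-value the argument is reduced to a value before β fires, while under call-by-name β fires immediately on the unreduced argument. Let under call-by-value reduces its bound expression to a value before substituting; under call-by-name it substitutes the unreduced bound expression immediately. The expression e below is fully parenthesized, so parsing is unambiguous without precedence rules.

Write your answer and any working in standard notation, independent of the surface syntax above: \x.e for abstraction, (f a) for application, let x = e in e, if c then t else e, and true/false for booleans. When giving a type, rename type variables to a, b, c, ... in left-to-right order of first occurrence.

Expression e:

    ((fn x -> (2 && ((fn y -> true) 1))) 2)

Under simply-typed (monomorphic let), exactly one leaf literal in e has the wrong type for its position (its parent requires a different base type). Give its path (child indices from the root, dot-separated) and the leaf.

Answer: 0.0.0 : 2

Trace:
  unify Int ~ Bool
  FAIL: mismatch Int ~ Bool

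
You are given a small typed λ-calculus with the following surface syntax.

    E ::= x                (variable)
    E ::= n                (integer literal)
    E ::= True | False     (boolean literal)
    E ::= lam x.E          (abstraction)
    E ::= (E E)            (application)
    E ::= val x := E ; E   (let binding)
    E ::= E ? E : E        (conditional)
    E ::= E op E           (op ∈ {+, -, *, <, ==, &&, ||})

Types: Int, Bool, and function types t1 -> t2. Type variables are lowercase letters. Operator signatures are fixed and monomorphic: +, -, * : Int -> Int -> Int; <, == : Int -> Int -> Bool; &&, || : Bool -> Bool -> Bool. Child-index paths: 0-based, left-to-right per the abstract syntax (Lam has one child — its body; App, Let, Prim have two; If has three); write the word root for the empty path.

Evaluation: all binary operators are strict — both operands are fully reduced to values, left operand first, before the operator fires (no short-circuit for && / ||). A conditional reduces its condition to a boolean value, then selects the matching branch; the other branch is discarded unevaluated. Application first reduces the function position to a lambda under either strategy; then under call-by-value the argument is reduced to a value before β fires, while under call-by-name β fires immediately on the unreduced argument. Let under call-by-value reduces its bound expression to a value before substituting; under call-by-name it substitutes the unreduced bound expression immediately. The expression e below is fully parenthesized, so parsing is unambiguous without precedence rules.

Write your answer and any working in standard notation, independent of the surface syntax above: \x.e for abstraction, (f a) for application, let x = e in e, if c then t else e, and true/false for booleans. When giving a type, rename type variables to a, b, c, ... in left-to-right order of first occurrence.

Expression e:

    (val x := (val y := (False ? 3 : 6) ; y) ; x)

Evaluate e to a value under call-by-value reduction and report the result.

Answer: 6

Trace:
step 0: (let x = (let y = (if false then 3 else 6) in y) in x)
step 1: [if@0.0] (let x = (let y = 6 in y) in x)
step 2: [let@0] (let x = 6 in x)
step 3: [let@root] 6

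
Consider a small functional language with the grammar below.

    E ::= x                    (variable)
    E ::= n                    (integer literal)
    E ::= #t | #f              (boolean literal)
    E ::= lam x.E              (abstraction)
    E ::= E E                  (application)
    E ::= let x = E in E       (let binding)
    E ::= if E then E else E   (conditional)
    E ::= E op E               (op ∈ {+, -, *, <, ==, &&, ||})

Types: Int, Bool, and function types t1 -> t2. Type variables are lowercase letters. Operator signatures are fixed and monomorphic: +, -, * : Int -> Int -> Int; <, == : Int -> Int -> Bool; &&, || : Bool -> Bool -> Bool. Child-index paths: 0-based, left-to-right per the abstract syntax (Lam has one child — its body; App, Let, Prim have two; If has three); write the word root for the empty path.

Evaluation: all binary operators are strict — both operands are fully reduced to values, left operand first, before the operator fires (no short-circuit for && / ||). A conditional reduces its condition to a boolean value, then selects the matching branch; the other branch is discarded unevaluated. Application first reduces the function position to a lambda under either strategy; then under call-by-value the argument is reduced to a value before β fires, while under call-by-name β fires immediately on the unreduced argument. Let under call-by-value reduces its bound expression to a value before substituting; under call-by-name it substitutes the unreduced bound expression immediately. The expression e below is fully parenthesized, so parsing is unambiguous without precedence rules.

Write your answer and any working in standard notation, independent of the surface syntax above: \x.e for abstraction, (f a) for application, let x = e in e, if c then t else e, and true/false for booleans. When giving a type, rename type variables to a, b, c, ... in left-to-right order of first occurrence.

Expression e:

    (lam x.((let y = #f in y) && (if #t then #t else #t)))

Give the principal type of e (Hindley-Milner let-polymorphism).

Working:
let y : Bool
y : Bool
  unify Bool ~ Bool
  unify Bool ~ Bool
  unify Bool ~ Bool
  unify Bool ~ Bool
\x._ : a -> Bool

Answer: a -> Bool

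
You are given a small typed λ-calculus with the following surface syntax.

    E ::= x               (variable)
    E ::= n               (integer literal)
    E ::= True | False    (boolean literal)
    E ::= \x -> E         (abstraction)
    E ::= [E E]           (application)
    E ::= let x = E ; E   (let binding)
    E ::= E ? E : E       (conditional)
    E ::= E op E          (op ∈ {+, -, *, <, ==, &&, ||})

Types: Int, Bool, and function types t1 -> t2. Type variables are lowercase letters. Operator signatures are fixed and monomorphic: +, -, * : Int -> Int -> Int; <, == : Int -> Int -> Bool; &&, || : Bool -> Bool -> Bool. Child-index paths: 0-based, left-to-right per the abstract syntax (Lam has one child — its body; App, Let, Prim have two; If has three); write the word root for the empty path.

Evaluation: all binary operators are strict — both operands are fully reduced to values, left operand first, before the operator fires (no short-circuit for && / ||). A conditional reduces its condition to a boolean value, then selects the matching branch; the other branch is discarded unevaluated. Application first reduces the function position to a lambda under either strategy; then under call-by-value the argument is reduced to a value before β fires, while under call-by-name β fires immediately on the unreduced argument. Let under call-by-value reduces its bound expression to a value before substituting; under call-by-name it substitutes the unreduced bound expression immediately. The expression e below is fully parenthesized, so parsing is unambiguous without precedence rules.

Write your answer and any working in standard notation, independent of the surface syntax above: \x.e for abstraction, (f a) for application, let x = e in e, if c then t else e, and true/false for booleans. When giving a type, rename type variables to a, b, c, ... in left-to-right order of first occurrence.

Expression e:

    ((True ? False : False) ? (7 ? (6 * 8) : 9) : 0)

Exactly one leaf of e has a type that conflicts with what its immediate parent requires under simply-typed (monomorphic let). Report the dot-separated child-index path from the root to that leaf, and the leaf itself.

Trace:
  unify Bool ~ Bool
  unify Bool ~ Bool
  unify Bool ~ Bool
  unify Int ~ Bool
  FAIL: mismatch Int ~ Bool

Answer: 1.0 : 7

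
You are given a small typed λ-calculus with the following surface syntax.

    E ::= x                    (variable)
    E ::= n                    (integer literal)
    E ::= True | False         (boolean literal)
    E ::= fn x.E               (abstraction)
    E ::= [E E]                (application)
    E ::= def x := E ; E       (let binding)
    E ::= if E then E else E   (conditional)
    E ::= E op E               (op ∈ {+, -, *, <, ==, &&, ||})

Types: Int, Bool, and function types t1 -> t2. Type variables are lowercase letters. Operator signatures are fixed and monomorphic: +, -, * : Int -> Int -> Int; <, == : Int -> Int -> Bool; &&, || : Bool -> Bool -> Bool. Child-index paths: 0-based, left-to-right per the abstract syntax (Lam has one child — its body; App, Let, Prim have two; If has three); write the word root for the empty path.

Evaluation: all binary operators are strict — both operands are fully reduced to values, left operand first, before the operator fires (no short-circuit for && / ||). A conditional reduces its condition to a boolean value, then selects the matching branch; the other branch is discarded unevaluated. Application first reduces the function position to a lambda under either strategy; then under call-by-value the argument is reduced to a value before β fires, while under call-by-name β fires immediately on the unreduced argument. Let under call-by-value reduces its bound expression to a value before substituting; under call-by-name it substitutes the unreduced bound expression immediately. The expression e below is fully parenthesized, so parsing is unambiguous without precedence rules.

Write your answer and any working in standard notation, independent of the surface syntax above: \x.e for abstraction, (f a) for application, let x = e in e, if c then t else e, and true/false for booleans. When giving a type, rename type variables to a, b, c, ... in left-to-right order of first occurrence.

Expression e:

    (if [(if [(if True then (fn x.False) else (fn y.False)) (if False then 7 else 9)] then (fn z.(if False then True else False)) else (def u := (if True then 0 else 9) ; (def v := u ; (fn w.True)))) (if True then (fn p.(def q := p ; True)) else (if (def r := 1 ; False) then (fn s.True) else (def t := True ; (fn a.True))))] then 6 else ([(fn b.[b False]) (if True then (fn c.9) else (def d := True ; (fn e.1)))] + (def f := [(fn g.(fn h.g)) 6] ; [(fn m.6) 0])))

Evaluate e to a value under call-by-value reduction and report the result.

Answer: 6

Derivation:
step 0: (if ((if ((if true then (\x.false) else (\y.false)) (if false then 7 else 9)) then (\z.(if false then true else false)) else (let u = (if true then 0 else 9) in (let v = u in (\w.true)))) (if true then (\p.(let q = p in true)) else (if (let r = 1 in false) then (\s.true) else (let t = true in (\a.true))))) then 6 else (((\b.(b false)) (if true then (\c.9) else (let d = true in (\e.1)))) + (let f = ((\g.(\h.g)) 6) in ((\m.6) 0))))
step 1: [if@0.0.0.0] (if ((if ((\x.false) (if false then 7 else 9)) then (\z.(if false then true else false)) else (let u = (if true then 0 else 9) in (let v = u in (\w.true)))) (if true then (\p.(let q = p in true)) else (if (let r = 1 in false) then (\s.true) else (let t = true in (\a.true))))) then 6 else (((\b.(b false)) (if true then (\c.9) else (let d = true in (\e.1)))) + (let f = ((\g.(\h.g)) 6) in ((\m.6) 0))))
step 2: [if@0.0.0.1] (if ((if ((\x.false) 9) then (\z.(if false then true else false)) else (let u = (if true then 0 else 9) in (let v = u in (\w.true)))) (if true then (\p.(let q = p in true)) else (if (let r = 1 in false) then (\s.true) else (let t = true in (\a.true))))) then 6 else (((\b.(b false)) (if true then (\c.9) else (let d = true in (\e.1)))) + (let f = ((\g.(\h.g)) 6) in ((\m.6) 0))))
step 3: [beta@0.0.0] (if ((if false then (\z.(if false then true else false)) else (let u = (if true then 0 else 9) in (let v = u in (\w.true)))) (if true then (\p.(let q = p in true)) else (if (let r = 1 in false) then (\s.true) else (let t = true in (\a.true))))) then 6 else (((\b.(b false)) (if true then (\c.9) else (let d = true in (\e.1)))) + (let f = ((\g.(\h.g)) 6) in ((\m.6) 0))))
step 4: [if@0.0] (if ((let u = (if true then 0 else 9) in (let v = u in (\w.true))) (if true then (\p.(let q = p in true)) else (if (let r = 1 in false) then (\s.true) else (let t = true in (\a.true))))) then 6 else (((\b.(b false)) (if true then (\c.9) else (let d = true in (\e.1)))) + (let f = ((\g.(\h.g)) 6) in ((\m.6) 0))))
step 5: [if@0.0.0] (if ((let u = 0 in (let v = u in (\w.true))) (if true then (\p.(let q = p in true)) else (if (let r = 1 in false) then (\s.true) else (let t = true in (\a.true))))) then 6 else (((\b.(b false)) (if true then (\c.9) else (let d = true in (\e.1)))) + (let f = ((\g.(\h.g)) 6) in ((\m.6) 0))))
step 6: [let@0.0] (if ((let v = 0 in (\w.true)) (if true then (\p.(let q = p in true)) else (if (let r = 1 in false) then (\s.true) else (let t = true in (\a.true))))) then 6 else (((\b.(b false)) (if true then (\c.9) else (let d = true in (\e.1)))) + (let f = ((\g.(\h.g)) 6) in ((\m.6) 0))))
step 7: [let@0.0] (if ((\w.true) (if true then (\p.(let q = p in true)) else (if (let r = 1 in false) then (\s.true) else (let t = true in (\a.true))))) then 6 else (((\b.(b false)) (if true then (\c.9) else (let d = true in (\e.1)))) + (let f = ((\g.(\h.g)) 6) in ((\m.6) 0))))
step 8: [if@0.1] (if ((\w.true) (\p.(let q = p in true))) then 6 else (((\b.(b false)) (if true then (\c.9) else (let d = true in (\e.1)))) + (let f = ((\g.(\h.g)) 6) in ((\m.6) 0))))
step 9: [beta@0] (if true then 6 else (((\b.(b false)) (if true then (\c.9) else (let d = true in (\e.1)))) + (let f = ((\g.(\h.g)) 6) in ((\m.6) 0))))
step 10: [if@root] 6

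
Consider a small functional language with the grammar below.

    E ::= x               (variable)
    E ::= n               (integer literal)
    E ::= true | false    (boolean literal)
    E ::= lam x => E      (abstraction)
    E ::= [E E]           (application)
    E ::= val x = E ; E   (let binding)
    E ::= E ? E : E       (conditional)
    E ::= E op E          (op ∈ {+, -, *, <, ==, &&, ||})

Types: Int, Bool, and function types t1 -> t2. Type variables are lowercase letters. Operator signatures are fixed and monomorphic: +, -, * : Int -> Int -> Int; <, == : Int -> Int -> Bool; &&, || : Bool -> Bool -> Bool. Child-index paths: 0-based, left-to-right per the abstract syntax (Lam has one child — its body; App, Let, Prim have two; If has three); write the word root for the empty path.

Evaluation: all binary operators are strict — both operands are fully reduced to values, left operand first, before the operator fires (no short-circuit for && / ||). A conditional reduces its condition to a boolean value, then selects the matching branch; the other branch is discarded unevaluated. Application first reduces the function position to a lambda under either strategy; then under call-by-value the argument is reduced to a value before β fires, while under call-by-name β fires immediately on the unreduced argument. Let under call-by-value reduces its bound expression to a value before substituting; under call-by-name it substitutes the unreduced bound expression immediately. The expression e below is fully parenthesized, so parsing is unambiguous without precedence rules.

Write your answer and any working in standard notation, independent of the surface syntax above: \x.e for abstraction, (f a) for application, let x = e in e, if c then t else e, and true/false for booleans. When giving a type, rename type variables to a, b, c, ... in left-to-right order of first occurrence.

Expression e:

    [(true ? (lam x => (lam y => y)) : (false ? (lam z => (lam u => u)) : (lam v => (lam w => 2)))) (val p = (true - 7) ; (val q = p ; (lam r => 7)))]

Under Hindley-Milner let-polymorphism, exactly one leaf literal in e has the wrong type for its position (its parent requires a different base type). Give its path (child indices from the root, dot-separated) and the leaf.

Answer: 1.0.0 : true

Derivation:
  unify Bool ~ Bool
y : b
\y._ : b -> b
\x._ : a -> b -> b
  unify Bool ~ Bool
u : d
\u._ : d -> d
\z._ : c -> d -> d
\w._ : f -> Int
\v._ : e -> f -> Int
  unify c -> d -> d ~ e -> f -> Int
  unify c ~ e
  unify d -> d ~ f -> Int
  unify d ~ f
  unify f ~ Int
  unify a -> b -> b ~ e -> Int -> Int
  unify a ~ e
  unify b -> b ~ Int -> Int
  unify b ~ Int
  unify Int ~ Int
  unify Bool ~ Int
  FAIL: mismatch Bool ~ Int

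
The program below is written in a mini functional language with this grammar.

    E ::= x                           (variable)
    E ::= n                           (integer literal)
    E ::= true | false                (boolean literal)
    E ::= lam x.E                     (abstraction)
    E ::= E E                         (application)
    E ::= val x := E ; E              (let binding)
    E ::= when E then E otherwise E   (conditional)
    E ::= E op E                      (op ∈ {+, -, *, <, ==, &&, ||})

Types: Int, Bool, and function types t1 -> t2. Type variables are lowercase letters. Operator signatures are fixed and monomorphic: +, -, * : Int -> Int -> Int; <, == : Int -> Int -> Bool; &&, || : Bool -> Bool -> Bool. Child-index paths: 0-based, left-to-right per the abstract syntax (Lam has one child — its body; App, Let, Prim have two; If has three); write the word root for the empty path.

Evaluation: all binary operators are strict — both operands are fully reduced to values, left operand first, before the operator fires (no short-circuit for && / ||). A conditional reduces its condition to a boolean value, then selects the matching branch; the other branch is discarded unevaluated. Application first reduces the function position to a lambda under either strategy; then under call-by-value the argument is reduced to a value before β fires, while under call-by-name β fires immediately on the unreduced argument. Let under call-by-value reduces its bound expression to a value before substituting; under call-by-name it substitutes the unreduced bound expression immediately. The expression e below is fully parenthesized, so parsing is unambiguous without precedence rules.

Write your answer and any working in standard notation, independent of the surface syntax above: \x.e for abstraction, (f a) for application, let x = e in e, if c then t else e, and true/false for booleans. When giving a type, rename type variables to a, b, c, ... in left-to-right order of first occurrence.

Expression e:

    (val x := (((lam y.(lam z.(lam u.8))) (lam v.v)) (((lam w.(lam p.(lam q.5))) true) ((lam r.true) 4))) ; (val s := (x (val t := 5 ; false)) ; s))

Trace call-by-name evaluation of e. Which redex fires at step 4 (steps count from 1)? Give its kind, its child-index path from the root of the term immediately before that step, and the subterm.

Working:
step 0: (let x = (((\y.(\z.(\u.8))) (\v.v)) (((\w.(\p.(\q.5))) true) ((\r.true) 4))) in (let s = (x (let t = 5 in false)) in s))
step 1: [let@root] (let s = ((((\y.(\z.(\u.8))) (\v.v)) (((\w.(\p.(\q.5))) true) ((\r.true) 4))) (let t = 5 in false)) in s)
step 2: [let@root] ((((\y.(\z.(\u.8))) (\v.v)) (((\w.(\p.(\q.5))) true) ((\r.true) 4))) (let t = 5 in false))
step 3: [beta@0.0] (((\z.(\u.8)) (((\w.(\p.(\q.5))) true) ((\r.true) 4))) (let t = 5 in false))
step 4: [beta@0] ((\u.8) (let t = 5 in false))

Answer: beta at 0 : ((\z.(\u.8)) (((\w.(\p.(\q.5))) true) ((\r.true) 4)))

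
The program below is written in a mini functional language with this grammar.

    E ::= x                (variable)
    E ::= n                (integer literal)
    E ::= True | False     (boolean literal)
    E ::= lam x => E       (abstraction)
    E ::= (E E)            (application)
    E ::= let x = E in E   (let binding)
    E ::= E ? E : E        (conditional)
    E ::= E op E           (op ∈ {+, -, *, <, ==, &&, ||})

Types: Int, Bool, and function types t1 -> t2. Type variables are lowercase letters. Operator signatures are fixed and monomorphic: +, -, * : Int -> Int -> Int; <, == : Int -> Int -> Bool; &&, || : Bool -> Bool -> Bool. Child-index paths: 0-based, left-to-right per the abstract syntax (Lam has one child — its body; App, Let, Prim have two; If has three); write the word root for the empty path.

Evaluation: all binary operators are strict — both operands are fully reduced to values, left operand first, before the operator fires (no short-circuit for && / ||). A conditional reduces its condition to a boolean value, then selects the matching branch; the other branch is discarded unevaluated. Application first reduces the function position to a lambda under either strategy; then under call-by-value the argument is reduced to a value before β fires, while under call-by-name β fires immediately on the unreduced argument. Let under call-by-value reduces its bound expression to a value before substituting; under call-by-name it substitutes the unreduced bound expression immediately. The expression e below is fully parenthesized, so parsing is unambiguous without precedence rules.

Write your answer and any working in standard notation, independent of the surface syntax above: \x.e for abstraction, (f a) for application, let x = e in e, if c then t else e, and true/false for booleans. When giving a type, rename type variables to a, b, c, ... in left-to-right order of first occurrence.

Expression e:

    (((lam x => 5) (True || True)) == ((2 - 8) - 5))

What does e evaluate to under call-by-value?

Trace:
step 0: (((\x.5) (true || true)) == ((2 - 8) - 5))
step 1: [delta@0.1] (((\x.5) true) == ((2 - 8) - 5))
step 2: [beta@0] (5 == ((2 - 8) - 5))
step 3: [delta@1.0] (5 == (-6 - 5))
step 4: [delta@1] (5 == -11)
step 5: [delta@root] false

Answer: false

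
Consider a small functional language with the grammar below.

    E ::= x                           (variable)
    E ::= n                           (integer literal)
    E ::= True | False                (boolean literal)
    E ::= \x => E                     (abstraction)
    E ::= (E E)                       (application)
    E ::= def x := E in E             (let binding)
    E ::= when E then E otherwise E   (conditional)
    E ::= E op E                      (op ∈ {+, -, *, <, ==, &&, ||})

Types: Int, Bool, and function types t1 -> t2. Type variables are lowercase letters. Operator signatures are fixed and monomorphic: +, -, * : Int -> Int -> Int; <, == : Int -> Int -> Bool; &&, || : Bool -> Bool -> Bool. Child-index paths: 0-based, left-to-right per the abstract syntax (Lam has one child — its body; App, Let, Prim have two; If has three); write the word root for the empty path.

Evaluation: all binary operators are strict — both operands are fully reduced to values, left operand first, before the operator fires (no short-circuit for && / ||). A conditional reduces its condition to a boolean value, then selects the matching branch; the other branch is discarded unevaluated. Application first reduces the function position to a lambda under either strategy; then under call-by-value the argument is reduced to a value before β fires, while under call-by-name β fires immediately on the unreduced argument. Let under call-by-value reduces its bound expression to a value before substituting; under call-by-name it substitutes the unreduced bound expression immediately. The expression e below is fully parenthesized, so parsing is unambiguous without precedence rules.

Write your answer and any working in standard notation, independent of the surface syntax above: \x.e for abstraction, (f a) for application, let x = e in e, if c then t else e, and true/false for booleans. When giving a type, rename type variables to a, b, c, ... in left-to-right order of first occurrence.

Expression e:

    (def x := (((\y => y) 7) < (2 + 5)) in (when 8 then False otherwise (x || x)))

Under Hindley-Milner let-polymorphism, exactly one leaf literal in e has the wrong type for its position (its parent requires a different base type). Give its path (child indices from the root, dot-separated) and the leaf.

Answer: 1.0 : 8

Working:
y : a
\y._ : a -> a
  unify a -> a ~ Int -> b
  unify a ~ Int
  unify Int ~ b
_ _ : Int
  unify Int ~ Int
  unify Int ~ Int
  unify Int ~ Int
  unify Int ~ Int
let x : Bool
  unify Int ~ Bool
  FAIL: mismatch Int ~ Bool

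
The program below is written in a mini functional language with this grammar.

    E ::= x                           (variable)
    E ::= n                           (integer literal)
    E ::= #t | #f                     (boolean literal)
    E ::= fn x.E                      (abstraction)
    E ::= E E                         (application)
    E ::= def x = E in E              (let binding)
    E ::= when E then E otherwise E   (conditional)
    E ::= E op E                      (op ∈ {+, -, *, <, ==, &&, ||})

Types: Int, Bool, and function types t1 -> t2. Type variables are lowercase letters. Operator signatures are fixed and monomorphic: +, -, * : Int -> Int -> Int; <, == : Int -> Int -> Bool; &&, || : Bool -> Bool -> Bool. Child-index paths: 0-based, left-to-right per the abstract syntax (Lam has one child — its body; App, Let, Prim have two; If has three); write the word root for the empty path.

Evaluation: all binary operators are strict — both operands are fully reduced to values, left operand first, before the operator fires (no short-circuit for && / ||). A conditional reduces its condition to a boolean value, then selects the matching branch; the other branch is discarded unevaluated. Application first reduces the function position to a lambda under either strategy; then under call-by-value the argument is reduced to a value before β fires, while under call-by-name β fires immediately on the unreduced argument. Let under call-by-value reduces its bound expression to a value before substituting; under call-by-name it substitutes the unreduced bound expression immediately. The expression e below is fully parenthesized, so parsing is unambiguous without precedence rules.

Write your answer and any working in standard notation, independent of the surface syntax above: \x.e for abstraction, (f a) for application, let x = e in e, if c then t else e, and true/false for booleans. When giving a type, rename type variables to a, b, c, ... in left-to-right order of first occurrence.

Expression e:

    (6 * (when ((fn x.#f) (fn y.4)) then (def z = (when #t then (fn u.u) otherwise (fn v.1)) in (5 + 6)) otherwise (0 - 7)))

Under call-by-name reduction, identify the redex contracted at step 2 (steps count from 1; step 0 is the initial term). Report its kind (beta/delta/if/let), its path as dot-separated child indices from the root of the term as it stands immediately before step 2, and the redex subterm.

Answer: if at 1 : (if false then (let z = (if true then (\u.u) else (\v.1)) in (5 + 6)) else (0 - 7))

Trace:
step 0: (6 * (if ((\x.false) (\y.4)) then (let z = (if true then (\u.u) else (\v.1)) in (5 + 6)) else (0 - 7)))
step 1: [beta@1.0] (6 * (if false then (let z = (if true then (\u.u) else (\v.1)) in (5 + 6)) else (0 - 7)))
step 2: [if@1] (6 * (0 - 7))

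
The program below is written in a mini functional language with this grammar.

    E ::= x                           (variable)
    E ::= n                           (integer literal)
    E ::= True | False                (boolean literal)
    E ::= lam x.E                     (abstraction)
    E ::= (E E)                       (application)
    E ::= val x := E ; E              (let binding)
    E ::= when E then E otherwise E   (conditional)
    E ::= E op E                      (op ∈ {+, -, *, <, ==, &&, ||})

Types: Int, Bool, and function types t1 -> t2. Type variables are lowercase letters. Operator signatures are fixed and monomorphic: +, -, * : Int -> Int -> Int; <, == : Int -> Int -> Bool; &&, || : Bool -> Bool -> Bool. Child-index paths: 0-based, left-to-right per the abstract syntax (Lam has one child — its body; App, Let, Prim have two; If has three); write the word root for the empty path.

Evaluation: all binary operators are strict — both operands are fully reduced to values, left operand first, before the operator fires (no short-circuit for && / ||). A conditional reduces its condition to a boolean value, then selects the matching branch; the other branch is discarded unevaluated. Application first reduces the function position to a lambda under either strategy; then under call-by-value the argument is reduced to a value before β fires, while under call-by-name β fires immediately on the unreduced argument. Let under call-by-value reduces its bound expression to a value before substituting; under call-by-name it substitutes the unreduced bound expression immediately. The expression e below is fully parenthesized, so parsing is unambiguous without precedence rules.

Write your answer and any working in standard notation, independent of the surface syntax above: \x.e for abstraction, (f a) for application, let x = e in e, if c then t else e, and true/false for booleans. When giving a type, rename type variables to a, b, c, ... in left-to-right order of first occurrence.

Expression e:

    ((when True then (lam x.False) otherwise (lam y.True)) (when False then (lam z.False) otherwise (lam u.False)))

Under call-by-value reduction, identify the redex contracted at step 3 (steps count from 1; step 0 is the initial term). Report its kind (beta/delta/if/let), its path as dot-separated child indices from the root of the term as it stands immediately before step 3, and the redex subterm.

Working:
step 0: ((if true then (\x.false) else (\y.true)) (if false then (\z.false) else (\u.false)))
step 1: [if@0] ((\x.false) (if false then (\z.false) else (\u.false)))
step 2: [if@1] ((\x.false) (\u.false))
step 3: [beta@root] false

Answer: beta at root : ((\x.false) (\u.false))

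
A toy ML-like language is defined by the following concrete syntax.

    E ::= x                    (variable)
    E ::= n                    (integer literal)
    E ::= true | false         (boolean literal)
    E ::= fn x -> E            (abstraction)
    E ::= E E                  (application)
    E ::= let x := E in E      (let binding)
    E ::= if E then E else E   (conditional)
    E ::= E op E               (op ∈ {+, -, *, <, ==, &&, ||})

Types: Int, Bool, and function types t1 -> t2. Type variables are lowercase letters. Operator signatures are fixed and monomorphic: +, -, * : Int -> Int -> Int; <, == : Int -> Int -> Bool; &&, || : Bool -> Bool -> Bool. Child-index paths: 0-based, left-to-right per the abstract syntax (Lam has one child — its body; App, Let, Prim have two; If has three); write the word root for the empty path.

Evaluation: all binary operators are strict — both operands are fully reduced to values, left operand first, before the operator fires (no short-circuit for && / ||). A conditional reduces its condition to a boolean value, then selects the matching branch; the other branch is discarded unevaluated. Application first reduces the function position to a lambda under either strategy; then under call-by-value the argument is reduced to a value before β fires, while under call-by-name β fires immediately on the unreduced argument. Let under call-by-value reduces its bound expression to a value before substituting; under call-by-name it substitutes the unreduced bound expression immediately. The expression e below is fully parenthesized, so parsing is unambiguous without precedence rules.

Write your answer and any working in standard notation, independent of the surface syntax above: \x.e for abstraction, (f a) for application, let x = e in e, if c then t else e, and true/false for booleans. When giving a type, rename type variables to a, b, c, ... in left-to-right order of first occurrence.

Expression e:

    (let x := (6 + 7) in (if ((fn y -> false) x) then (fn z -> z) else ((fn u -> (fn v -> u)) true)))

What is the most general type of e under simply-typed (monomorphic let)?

Answer: Bool -> Bool

Working:
  unify Int ~ Int
  unify Int ~ Int
let x : Int
\y._ : a -> Bool
x : Int
  unify a -> Bool ~ Int -> b
  unify a ~ Int
  unify Bool ~ b
_ _ : Bool
  unify Bool ~ Bool
z : c
\z._ : c -> c
u : d
\v._ : e -> d
\u._ : d -> e -> d
  unify d -> e -> d ~ Bool -> f
  unify d ~ Bool
  unify e -> Bool ~ f
_ _ : e -> Bool
  unify c -> c ~ e -> Bool
  unify c ~ e
  unify e ~ Bool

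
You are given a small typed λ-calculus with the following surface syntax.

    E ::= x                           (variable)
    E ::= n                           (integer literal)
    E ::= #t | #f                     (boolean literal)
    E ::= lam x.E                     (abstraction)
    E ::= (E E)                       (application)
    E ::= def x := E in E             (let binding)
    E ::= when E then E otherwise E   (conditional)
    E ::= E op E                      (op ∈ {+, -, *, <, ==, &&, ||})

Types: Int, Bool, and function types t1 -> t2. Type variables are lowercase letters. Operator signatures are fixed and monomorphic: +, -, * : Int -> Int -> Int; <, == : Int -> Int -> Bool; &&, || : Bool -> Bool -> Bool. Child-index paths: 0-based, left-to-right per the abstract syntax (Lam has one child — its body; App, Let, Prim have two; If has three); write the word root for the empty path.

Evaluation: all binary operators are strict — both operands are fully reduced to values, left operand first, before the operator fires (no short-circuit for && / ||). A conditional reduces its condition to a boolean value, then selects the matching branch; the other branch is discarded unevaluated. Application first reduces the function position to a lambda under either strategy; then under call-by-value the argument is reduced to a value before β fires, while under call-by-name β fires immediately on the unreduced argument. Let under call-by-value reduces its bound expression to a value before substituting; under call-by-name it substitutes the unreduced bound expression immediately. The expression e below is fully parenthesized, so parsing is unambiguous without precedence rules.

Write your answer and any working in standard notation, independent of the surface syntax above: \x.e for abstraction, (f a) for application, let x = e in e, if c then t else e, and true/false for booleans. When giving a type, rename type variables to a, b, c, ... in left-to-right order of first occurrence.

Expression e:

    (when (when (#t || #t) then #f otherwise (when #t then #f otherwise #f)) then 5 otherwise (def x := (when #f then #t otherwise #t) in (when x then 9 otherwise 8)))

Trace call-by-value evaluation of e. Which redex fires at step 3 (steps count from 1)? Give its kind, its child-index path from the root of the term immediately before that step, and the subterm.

Answer: if at root : (if false then 5 else (let x = (if false then true else true) in (if x then 9 else 8)))

Trace:
step 0: (if (if (true || true) then false else (if true then false else false)) then 5 else (let x = (if false then true else true) in (if x then 9 else 8)))
step 1: [delta@0.0] (if (if true then false else (if true then false else false)) then 5 else (let x = (if false then true else true) in (if x then 9 else 8)))
step 2: [if@0] (if false then 5 else (let x = (if false then true else true) in (if x then 9 else 8)))
step 3: [if@root] (let x = (if false then true else true) in (if x then 9 else 8))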